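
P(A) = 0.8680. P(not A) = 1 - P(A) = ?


P(not A) = 1 - 0.8680 = 0.1320

P(not A) = 0.1320


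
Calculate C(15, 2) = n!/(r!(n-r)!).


C(15,2) = 15!/(2! × 13!)
= 1307674368000/(2 × 6227020800)
= 105

C(15,2) = 105


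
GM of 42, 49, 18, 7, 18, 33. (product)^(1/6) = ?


Product = 42 × 49 × 18 × 7 × 18 × 33 = 154028952
GM = 154028952^(1/6) = 23.1526

GM = 23.1526


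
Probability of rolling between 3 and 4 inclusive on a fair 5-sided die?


Favorable outcomes (3 ≤ roll ≤ 4): 2
Total outcomes = 5
P = 2/5 = 0.4000

P = 0.4000


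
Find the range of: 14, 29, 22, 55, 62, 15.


Max = 62, Min = 14
Range = 62 - 14 = 48

Range = 48


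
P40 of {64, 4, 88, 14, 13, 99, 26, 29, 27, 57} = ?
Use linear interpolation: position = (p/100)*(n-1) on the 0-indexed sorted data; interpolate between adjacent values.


Sorted: 4, 13, 14, 26, 27, 29, 57, 64, 88, 99
n = 10
Index = 40/100 * 9 = 3.6000
Lower = data[3] = 26, Upper = data[4] = 27
P40 = 26 + 0.6000*(1) = 26.6000

P40 = 26.6000


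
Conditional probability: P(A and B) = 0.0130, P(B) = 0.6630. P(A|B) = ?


P(A|B) = 0.0130/0.6630 = 0.0196

P(A|B) = 0.0196


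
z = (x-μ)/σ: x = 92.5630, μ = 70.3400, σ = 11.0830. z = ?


z = (92.5630 - 70.3400)/11.0830
= 22.2230/11.0830
= 2.0051

z = 2.0051


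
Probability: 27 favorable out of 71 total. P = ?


P = 27/71 = 0.3803

P = 0.3803


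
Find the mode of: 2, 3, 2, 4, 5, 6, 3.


Frequencies: 2:2, 3:2, 4:1, 5:1, 6:1
Max frequency = 2
Mode = 2, 3

Mode = 2, 3


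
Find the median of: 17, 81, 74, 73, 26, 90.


Sorted: 17, 26, 73, 74, 81, 90
n = 6 (even)
Middle values: 73 and 74
Median = (73+74)/2 = 73.5000

Median = 73.5000


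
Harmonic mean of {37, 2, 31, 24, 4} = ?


Sum of reciprocals = 1/37 + 1/2 + 1/31 + 1/24 + 1/4 = 0.850952
HM = 5/0.850952 = 5.8758

HM = 5.8758


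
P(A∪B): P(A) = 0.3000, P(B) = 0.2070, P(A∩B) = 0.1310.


P(A∪B) = 0.3000 + 0.2070 - 0.1310
= 0.5070 - 0.1310
= 0.3760

P(A∪B) = 0.3760


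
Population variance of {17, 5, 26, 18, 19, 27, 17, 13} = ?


Mean = 17.7500
Squared deviations: 0.5625, 162.5625, 68.0625, 0.0625, 1.5625, 85.5625, 0.5625, 22.5625
Sum = 341.5000
Variance = 341.5000/8 = 42.6875

Variance = 42.6875


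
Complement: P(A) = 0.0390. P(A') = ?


P(not A) = 1 - 0.0390 = 0.9610

P(not A) = 0.9610


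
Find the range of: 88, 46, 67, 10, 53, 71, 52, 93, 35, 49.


Max = 93, Min = 10
Range = 93 - 10 = 83

Range = 83


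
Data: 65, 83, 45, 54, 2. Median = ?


Sorted: 2, 45, 54, 65, 83
n = 5 (odd)
Middle value = 54

Median = 54


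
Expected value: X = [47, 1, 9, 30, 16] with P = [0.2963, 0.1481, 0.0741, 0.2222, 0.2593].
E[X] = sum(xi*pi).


E[X] = 47*0.2963 + 1*0.1481 + 9*0.0741 + 30*0.2222 + 16*0.2593
= 13.9261 + 0.1481 + 0.6669 + 6.6660 + 4.1488
= 25.5559

E[X] = 25.5559


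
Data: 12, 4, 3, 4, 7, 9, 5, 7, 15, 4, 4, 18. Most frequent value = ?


Frequencies: 3:1, 4:4, 5:1, 7:2, 9:1, 12:1, 15:1, 18:1
Max frequency = 4
Mode = 4

Mode = 4


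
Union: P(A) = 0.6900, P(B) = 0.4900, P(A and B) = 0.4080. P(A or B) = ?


P(A∪B) = 0.6900 + 0.4900 - 0.4080
= 1.1800 - 0.4080
= 0.7720

P(A∪B) = 0.7720


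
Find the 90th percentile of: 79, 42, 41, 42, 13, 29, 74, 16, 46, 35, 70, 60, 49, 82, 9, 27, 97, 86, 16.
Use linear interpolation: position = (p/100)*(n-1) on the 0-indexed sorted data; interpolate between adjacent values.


Sorted: 9, 13, 16, 16, 27, 29, 35, 41, 42, 42, 46, 49, 60, 70, 74, 79, 82, 86, 97
n = 19
Index = 90/100 * 18 = 16.2000
Lower = data[16] = 82, Upper = data[17] = 86
P90 = 82 + 0.2000*(4) = 82.8000

P90 = 82.8000


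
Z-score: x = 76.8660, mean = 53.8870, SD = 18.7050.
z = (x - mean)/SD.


z = (76.8660 - 53.8870)/18.7050
= 22.9790/18.7050
= 1.2285

z = 1.2285


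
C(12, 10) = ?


C(12,10) = 12!/(10! × 2!)
= 479001600/(3628800 × 2)
= 66

C(12,10) = 66


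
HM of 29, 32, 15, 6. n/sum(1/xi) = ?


Sum of reciprocals = 1/29 + 1/32 + 1/15 + 1/6 = 0.299066
HM = 4/0.299066 = 13.3750

HM = 13.3750


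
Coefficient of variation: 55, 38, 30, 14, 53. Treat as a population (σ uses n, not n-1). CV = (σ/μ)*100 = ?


Mean = 38.0000
SD = 15.1921
CV = (15.1921/38.0000)*100 = 39.9792%

CV = 39.9792%


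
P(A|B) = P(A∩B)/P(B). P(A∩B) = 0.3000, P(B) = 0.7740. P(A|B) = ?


P(A|B) = 0.3000/0.7740 = 0.3876

P(A|B) = 0.3876


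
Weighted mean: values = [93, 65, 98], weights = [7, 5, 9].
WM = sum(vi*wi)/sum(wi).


Numerator = 93*7 + 65*5 + 98*9 = 1858
Denominator = 7 + 5 + 9 = 21
WM = 1858/21 = 88.4762

WM = 88.4762


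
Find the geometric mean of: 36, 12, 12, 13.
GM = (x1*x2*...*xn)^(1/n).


Product = 36 × 12 × 12 × 13 = 67392
GM = 67392^(1/4) = 16.1121

GM = 16.1121


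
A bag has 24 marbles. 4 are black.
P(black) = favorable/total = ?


P = 4/24 = 0.1667

P = 0.1667


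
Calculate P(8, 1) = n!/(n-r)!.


P(8,1) = 8!/7!
= 40320/5040
= 8

P(8,1) = 8


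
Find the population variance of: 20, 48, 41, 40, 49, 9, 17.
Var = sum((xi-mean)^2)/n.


Mean = 32.0000
Squared deviations: 144.0000, 256.0000, 81.0000, 64.0000, 289.0000, 529.0000, 225.0000
Sum = 1588.0000
Variance = 1588.0000/7 = 226.8571

Variance = 226.8571


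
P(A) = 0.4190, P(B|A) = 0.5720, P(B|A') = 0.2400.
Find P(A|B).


P(B) = P(B|A)*P(A) + P(B|A')*P(A')
= 0.5720*0.4190 + 0.2400*0.5810
= 0.239668 + 0.139440 = 0.379108
P(A|B) = 0.239668/0.379108 = 0.6322

P(A|B) = 0.6322


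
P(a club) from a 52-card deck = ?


13 clubs in 52 cards
P = 13/52 = 0.2500

P = 0.2500


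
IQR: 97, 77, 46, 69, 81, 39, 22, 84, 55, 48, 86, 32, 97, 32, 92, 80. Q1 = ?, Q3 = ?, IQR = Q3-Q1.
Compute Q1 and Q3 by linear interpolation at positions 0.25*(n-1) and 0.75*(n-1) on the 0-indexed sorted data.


Sorted: 22, 32, 32, 39, 46, 48, 55, 69, 77, 80, 81, 84, 86, 92, 97, 97
Q1 (25th %ile) = 44.2500
Q3 (75th %ile) = 84.5000
IQR = 84.5000 - 44.2500 = 40.2500

IQR = 40.2500


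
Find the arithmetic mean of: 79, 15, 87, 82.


Sum = 79 + 15 + 87 + 82 = 263
n = 4
Mean = 263/4 = 65.7500

Mean = 65.7500


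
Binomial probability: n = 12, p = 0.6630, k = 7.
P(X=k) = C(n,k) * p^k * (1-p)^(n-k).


C(12,7) = 792
p^7 = 0.056311
(1-p)^5 = 0.004347
P = 792 * 0.056311 * 0.004347 = 0.1939

P(X=7) = 0.1939


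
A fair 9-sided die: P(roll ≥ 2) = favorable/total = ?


Favorable outcomes (roll ≥ 2): 8
Total outcomes = 9
P = 8/9 = 0.8889

P = 0.8889


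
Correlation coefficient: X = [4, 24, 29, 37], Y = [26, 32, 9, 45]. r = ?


Mean X = 23.5000, Mean Y = 28.0000
SD X = 12.175796, SD Y = 12.942179
Cov = 41.500000
r = 41.500000/(12.175796*12.942179) = 0.2634

r = 0.2634


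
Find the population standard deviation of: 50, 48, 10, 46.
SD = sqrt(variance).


Mean = 38.5000
Variance = 272.7500
SD = sqrt(272.7500) = 16.5151

SD = 16.5151


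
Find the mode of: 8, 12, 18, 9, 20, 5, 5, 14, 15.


Frequencies: 5:2, 8:1, 9:1, 12:1, 14:1, 15:1, 18:1, 20:1
Max frequency = 2
Mode = 5

Mode = 5


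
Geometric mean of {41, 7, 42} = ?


Product = 41 × 7 × 42 = 12054
GM = 12054^(1/3) = 22.9286

GM = 22.9286


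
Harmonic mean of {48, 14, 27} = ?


Sum of reciprocals = 1/48 + 1/14 + 1/27 = 0.129299
HM = 3/0.129299 = 23.2020

HM = 23.2020


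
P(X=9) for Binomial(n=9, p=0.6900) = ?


C(9,9) = 1
p^9 = 0.035452
(1-p)^0 = 1.000000
P = 1 * 0.035452 * 1.000000 = 0.0355

P(X=9) = 0.0355


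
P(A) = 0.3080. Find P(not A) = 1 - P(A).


P(not A) = 1 - 0.3080 = 0.6920

P(not A) = 0.6920


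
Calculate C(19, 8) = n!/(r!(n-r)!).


C(19,8) = 19!/(8! × 11!)
= 121645100408832000/(40320 × 39916800)
= 75582

C(19,8) = 75582


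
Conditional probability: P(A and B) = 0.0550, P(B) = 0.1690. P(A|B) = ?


P(A|B) = 0.0550/0.1690 = 0.3254

P(A|B) = 0.3254


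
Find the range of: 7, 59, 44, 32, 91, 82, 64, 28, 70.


Max = 91, Min = 7
Range = 91 - 7 = 84

Range = 84


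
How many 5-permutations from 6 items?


P(6,5) = 6!/1!
= 720/1
= 720

P(6,5) = 720


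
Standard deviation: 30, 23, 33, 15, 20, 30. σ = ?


Mean = 25.1667
Variance = 40.4722
SD = sqrt(40.4722) = 6.3618

SD = 6.3618


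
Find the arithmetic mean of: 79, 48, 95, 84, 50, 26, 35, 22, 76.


Sum = 79 + 48 + 95 + 84 + 50 + 26 + 35 + 22 + 76 = 515
n = 9
Mean = 515/9 = 57.2222

Mean = 57.2222


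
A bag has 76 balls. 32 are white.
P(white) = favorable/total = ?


P = 32/76 = 0.4211

P = 0.4211


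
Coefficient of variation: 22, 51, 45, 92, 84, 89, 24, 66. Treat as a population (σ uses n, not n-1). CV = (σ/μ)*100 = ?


Mean = 59.1250
SD = 26.2604
CV = (26.2604/59.1250)*100 = 44.4151%

CV = 44.4151%


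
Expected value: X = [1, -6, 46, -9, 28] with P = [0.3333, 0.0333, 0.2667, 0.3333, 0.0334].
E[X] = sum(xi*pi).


E[X] = 1*0.3333 - 6*0.0333 + 46*0.2667 - 9*0.3333 + 28*0.0334
= 0.3333 - 0.1998 + 12.2682 - 2.9997 + 0.9352
= 10.3372

E[X] = 10.3372


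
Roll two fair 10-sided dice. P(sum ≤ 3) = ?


Total outcomes = 10×10 = 100
Favorable (sum ≤ 3): 3
P = 3/100 = 0.0300

P = 0.0300


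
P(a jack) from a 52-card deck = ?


4 jacks in 52 cards
P = 4/52 = 0.0769

P = 0.0769


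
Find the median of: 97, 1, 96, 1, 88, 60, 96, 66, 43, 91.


Sorted: 1, 1, 43, 60, 66, 88, 91, 96, 96, 97
n = 10 (even)
Middle values: 66 and 88
Median = (66+88)/2 = 77.0000

Median = 77.0000


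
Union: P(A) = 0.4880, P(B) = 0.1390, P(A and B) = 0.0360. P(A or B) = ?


P(A∪B) = 0.4880 + 0.1390 - 0.0360
= 0.6270 - 0.0360
= 0.5910

P(A∪B) = 0.5910


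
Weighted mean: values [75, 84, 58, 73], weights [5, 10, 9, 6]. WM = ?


Numerator = 75*5 + 84*10 + 58*9 + 73*6 = 2175
Denominator = 5 + 10 + 9 + 6 = 30
WM = 2175/30 = 72.5000

WM = 72.5000


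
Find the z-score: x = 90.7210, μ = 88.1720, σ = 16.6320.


z = (90.7210 - 88.1720)/16.6320
= 2.5490/16.6320
= 0.1533

z = 0.1533


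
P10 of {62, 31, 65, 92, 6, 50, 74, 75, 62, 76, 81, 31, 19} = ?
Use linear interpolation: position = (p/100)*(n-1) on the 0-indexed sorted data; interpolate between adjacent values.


Sorted: 6, 19, 31, 31, 50, 62, 62, 65, 74, 75, 76, 81, 92
n = 13
Index = 10/100 * 12 = 1.2000
Lower = data[1] = 19, Upper = data[2] = 31
P10 = 19 + 0.2000*(12) = 21.4000

P10 = 21.4000


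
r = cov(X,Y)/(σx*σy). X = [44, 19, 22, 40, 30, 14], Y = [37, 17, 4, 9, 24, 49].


Mean X = 28.1667, Mean Y = 23.3333
SD X = 10.930335, SD Y = 15.627611
Cov = -23.055556
r = -23.055556/(10.930335*15.627611) = -0.1350

r = -0.1350


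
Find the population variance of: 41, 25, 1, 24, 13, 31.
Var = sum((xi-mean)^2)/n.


Mean = 22.5000
Squared deviations: 342.2500, 6.2500, 462.2500, 2.2500, 90.2500, 72.2500
Sum = 975.5000
Variance = 975.5000/6 = 162.5833

Variance = 162.5833


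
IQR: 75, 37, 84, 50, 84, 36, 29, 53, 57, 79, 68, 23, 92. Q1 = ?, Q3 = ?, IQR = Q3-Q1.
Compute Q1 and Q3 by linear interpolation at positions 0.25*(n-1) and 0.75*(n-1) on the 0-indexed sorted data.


Sorted: 23, 29, 36, 37, 50, 53, 57, 68, 75, 79, 84, 84, 92
Q1 (25th %ile) = 37.0000
Q3 (75th %ile) = 79.0000
IQR = 79.0000 - 37.0000 = 42.0000

IQR = 42.0000


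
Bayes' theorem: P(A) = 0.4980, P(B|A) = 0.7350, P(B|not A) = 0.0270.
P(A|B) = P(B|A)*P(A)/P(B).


P(B) = P(B|A)*P(A) + P(B|A')*P(A')
= 0.7350*0.4980 + 0.0270*0.5020
= 0.366030 + 0.013554 = 0.379584
P(A|B) = 0.366030/0.379584 = 0.9643

P(A|B) = 0.9643


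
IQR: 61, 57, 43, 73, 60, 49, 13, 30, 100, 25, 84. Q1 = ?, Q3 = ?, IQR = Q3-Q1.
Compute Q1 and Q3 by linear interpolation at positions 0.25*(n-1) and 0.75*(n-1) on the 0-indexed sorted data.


Sorted: 13, 25, 30, 43, 49, 57, 60, 61, 73, 84, 100
Q1 (25th %ile) = 36.5000
Q3 (75th %ile) = 67.0000
IQR = 67.0000 - 36.5000 = 30.5000

IQR = 30.5000


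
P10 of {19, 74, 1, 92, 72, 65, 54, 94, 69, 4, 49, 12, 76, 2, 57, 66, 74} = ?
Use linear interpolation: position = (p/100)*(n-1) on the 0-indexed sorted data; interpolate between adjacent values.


Sorted: 1, 2, 4, 12, 19, 49, 54, 57, 65, 66, 69, 72, 74, 74, 76, 92, 94
n = 17
Index = 10/100 * 16 = 1.6000
Lower = data[1] = 2, Upper = data[2] = 4
P10 = 2 + 0.6000*(2) = 3.2000

P10 = 3.2000


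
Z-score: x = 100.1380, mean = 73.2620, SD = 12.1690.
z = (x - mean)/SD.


z = (100.1380 - 73.2620)/12.1690
= 26.8760/12.1690
= 2.2086

z = 2.2086


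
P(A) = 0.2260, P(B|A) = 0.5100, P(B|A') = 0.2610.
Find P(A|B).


P(B) = P(B|A)*P(A) + P(B|A')*P(A')
= 0.5100*0.2260 + 0.2610*0.7740
= 0.115260 + 0.202014 = 0.317274
P(A|B) = 0.115260/0.317274 = 0.3633

P(A|B) = 0.3633


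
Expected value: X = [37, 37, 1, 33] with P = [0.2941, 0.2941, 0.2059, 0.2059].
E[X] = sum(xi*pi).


E[X] = 37*0.2941 + 37*0.2941 + 1*0.2059 + 33*0.2059
= 10.8817 + 10.8817 + 0.2059 + 6.7947
= 28.7640

E[X] = 28.7640


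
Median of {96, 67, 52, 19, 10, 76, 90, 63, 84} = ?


Sorted: 10, 19, 52, 63, 67, 76, 84, 90, 96
n = 9 (odd)
Middle value = 67

Median = 67


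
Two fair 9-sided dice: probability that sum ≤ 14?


Total outcomes = 9×9 = 81
Favorable (sum ≤ 14): 71
P = 71/81 = 0.8765

P = 0.8765


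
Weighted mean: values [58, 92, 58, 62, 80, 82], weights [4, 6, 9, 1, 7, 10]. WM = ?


Numerator = 58*4 + 92*6 + 58*9 + 62*1 + 80*7 + 82*10 = 2748
Denominator = 4 + 6 + 9 + 1 + 7 + 10 = 37
WM = 2748/37 = 74.2703

WM = 74.2703


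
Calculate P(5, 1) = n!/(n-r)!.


P(5,1) = 5!/4!
= 120/24
= 5

P(5,1) = 5


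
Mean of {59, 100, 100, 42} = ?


Sum = 59 + 100 + 100 + 42 = 301
n = 4
Mean = 301/4 = 75.2500

Mean = 75.2500


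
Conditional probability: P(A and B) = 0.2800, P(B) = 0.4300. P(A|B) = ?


P(A|B) = 0.2800/0.4300 = 0.6512

P(A|B) = 0.6512


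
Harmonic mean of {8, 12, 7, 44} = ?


Sum of reciprocals = 1/8 + 1/12 + 1/7 + 1/44 = 0.373918
HM = 4/0.373918 = 10.6975

HM = 10.6975


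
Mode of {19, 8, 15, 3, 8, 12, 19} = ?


Frequencies: 3:1, 8:2, 12:1, 15:1, 19:2
Max frequency = 2
Mode = 8, 19

Mode = 8, 19


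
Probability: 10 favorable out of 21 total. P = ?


P = 10/21 = 0.4762

P = 0.4762


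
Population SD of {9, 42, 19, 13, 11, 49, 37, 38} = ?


Mean = 27.2500
Variance = 221.1875
SD = sqrt(221.1875) = 14.8724

SD = 14.8724


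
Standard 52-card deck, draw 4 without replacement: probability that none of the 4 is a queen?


P(no queens) = (48/52) × (47/51) × (46/50) × (45/49)
= 0.7187

P = 0.7187


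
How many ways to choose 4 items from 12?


C(12,4) = 12!/(4! × 8!)
= 479001600/(24 × 40320)
= 495

C(12,4) = 495


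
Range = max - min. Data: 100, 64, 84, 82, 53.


Max = 100, Min = 53
Range = 100 - 53 = 47

Range = 47


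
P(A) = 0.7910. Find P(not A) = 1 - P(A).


P(not A) = 1 - 0.7910 = 0.2090

P(not A) = 0.2090


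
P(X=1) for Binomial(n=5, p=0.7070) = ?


C(5,1) = 5
p^1 = 0.707000
(1-p)^4 = 0.007370
P = 5 * 0.707000 * 0.007370 = 0.0261

P(X=1) = 0.0261


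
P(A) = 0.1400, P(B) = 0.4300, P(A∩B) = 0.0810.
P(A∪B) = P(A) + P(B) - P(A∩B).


P(A∪B) = 0.1400 + 0.4300 - 0.0810
= 0.5700 - 0.0810
= 0.4890

P(A∪B) = 0.4890


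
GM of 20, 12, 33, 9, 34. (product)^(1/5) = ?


Product = 20 × 12 × 33 × 9 × 34 = 2423520
GM = 2423520^(1/5) = 18.9186

GM = 18.9186


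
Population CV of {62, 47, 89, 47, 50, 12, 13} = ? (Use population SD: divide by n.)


Mean = 45.7143
SD = 24.9784
CV = (24.9784/45.7143)*100 = 54.6402%

CV = 54.6402%


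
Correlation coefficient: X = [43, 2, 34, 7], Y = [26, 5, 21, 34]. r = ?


Mean X = 21.5000, Mean Y = 21.5000
SD X = 17.385339, SD Y = 10.594810
Cov = 57.750000
r = 57.750000/(17.385339*10.594810) = 0.3135

r = 0.3135


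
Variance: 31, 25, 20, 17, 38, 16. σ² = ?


Mean = 24.5000
Squared deviations: 42.2500, 0.2500, 20.2500, 56.2500, 182.2500, 72.2500
Sum = 373.5000
Variance = 373.5000/6 = 62.2500

Variance = 62.2500


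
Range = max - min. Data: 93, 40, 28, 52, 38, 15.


Max = 93, Min = 15
Range = 93 - 15 = 78

Range = 78


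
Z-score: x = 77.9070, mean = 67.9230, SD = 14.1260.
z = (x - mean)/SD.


z = (77.9070 - 67.9230)/14.1260
= 9.9840/14.1260
= 0.7068

z = 0.7068


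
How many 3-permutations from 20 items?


P(20,3) = 20!/17!
= 2432902008176640000/355687428096000
= 6840

P(20,3) = 6840


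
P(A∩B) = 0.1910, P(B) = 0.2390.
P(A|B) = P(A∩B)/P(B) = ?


P(A|B) = 0.1910/0.2390 = 0.7992

P(A|B) = 0.7992


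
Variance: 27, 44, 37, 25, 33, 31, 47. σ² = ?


Mean = 34.8571
Squared deviations: 61.7347, 83.5918, 4.5918, 97.1633, 3.4490, 14.8776, 147.4490
Sum = 412.8571
Variance = 412.8571/7 = 58.9796

Variance = 58.9796


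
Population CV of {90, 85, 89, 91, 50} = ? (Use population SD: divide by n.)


Mean = 81.0000
SD = 15.6333
CV = (15.6333/81.0000)*100 = 19.3004%

CV = 19.3004%


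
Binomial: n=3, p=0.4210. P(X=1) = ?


C(3,1) = 3
p^1 = 0.421000
(1-p)^2 = 0.335241
P = 3 * 0.421000 * 0.335241 = 0.4234

P(X=1) = 0.4234


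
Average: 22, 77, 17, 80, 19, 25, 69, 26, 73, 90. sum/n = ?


Sum = 22 + 77 + 17 + 80 + 19 + 25 + 69 + 26 + 73 + 90 = 498
n = 10
Mean = 498/10 = 49.8000

Mean = 49.8000


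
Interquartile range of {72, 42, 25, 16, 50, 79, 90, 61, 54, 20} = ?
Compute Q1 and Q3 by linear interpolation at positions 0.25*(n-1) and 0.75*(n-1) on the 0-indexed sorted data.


Sorted: 16, 20, 25, 42, 50, 54, 61, 72, 79, 90
Q1 (25th %ile) = 29.2500
Q3 (75th %ile) = 69.2500
IQR = 69.2500 - 29.2500 = 40.0000

IQR = 40.0000


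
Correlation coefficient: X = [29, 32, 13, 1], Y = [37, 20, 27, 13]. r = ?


Mean X = 18.7500, Mean Y = 24.2500
SD X = 12.537444, SD Y = 8.870597
Cov = 64.562500
r = 64.562500/(12.537444*8.870597) = 0.5805

r = 0.5805


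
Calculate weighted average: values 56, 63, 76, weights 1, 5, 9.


Numerator = 56*1 + 63*5 + 76*9 = 1055
Denominator = 1 + 5 + 9 = 15
WM = 1055/15 = 70.3333

WM = 70.3333


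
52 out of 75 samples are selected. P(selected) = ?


P = 52/75 = 0.6933

P = 0.6933


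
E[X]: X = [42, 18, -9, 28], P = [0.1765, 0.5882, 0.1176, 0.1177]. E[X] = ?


E[X] = 42*0.1765 + 18*0.5882 - 9*0.1176 + 28*0.1177
= 7.4130 + 10.5876 - 1.0584 + 3.2956
= 20.2378

E[X] = 20.2378


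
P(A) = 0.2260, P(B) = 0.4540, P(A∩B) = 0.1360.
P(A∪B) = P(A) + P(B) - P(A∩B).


P(A∪B) = 0.2260 + 0.4540 - 0.1360
= 0.6800 - 0.1360
= 0.5440

P(A∪B) = 0.5440


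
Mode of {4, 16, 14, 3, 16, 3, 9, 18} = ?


Frequencies: 3:2, 4:1, 9:1, 14:1, 16:2, 18:1
Max frequency = 2
Mode = 3, 16

Mode = 3, 16


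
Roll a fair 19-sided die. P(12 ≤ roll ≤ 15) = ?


Favorable outcomes (12 ≤ roll ≤ 15): 4
Total outcomes = 19
P = 4/19 = 0.2105

P = 0.2105


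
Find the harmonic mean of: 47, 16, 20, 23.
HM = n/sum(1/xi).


Sum of reciprocals = 1/47 + 1/16 + 1/20 + 1/23 = 0.177255
HM = 4/0.177255 = 22.5664

HM = 22.5664


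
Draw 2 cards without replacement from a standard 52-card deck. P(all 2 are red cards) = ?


P(all red cards) = (26/52) × (25/51)
= 0.2451

P = 0.2451


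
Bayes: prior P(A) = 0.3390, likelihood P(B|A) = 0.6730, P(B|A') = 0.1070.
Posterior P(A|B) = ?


P(B) = P(B|A)*P(A) + P(B|A')*P(A')
= 0.6730*0.3390 + 0.1070*0.6610
= 0.228147 + 0.070727 = 0.298874
P(A|B) = 0.228147/0.298874 = 0.7634

P(A|B) = 0.7634


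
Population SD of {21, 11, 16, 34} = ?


Mean = 20.5000
Variance = 73.2500
SD = sqrt(73.2500) = 8.5586

SD = 8.5586


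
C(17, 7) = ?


C(17,7) = 17!/(7! × 10!)
= 355687428096000/(5040 × 3628800)
= 19448

C(17,7) = 19448


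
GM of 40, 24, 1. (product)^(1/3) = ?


Product = 40 × 24 × 1 = 960
GM = 960^(1/3) = 9.8648

GM = 9.8648


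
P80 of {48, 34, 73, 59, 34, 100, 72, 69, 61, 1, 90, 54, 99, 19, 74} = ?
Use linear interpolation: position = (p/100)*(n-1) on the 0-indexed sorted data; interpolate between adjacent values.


Sorted: 1, 19, 34, 34, 48, 54, 59, 61, 69, 72, 73, 74, 90, 99, 100
n = 15
Index = 80/100 * 14 = 11.2000
Lower = data[11] = 74, Upper = data[12] = 90
P80 = 74 + 0.2000*(16) = 77.2000

P80 = 77.2000


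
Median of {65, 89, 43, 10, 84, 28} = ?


Sorted: 10, 28, 43, 65, 84, 89
n = 6 (even)
Middle values: 43 and 65
Median = (43+65)/2 = 54.0000

Median = 54.0000


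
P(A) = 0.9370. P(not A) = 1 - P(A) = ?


P(not A) = 1 - 0.9370 = 0.0630

P(not A) = 0.0630


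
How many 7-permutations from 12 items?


P(12,7) = 12!/5!
= 479001600/120
= 3991680

P(12,7) = 3991680


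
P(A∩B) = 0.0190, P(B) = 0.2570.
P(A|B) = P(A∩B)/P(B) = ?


P(A|B) = 0.0190/0.2570 = 0.0739

P(A|B) = 0.0739


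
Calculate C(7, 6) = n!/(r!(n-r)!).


C(7,6) = 7!/(6! × 1!)
= 5040/(720 × 1)
= 7

C(7,6) = 7


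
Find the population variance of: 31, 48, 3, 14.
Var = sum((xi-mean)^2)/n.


Mean = 24.0000
Squared deviations: 49.0000, 576.0000, 441.0000, 100.0000
Sum = 1166.0000
Variance = 1166.0000/4 = 291.5000

Variance = 291.5000


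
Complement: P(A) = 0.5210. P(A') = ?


P(not A) = 1 - 0.5210 = 0.4790

P(not A) = 0.4790


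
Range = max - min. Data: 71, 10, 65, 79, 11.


Max = 79, Min = 10
Range = 79 - 10 = 69

Range = 69


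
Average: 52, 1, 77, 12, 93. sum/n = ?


Sum = 52 + 1 + 77 + 12 + 93 = 235
n = 5
Mean = 235/5 = 47.0000

Mean = 47.0000


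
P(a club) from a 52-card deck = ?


13 clubs in 52 cards
P = 13/52 = 0.2500

P = 0.2500


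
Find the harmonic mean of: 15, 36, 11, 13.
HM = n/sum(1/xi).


Sum of reciprocals = 1/15 + 1/36 + 1/11 + 1/13 = 0.262277
HM = 4/0.262277 = 15.2511

HM = 15.2511


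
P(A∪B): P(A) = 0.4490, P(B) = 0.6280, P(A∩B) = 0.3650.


P(A∪B) = 0.4490 + 0.6280 - 0.3650
= 1.0770 - 0.3650
= 0.7120

P(A∪B) = 0.7120


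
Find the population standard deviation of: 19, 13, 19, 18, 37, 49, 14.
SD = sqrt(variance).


Mean = 24.1429
Variance = 157.2653
SD = sqrt(157.2653) = 12.5405

SD = 12.5405


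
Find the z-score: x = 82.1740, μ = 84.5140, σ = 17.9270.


z = (82.1740 - 84.5140)/17.9270
= -2.3400/17.9270
= -0.1305

z = -0.1305


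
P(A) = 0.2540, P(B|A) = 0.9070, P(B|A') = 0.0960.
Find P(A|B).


P(B) = P(B|A)*P(A) + P(B|A')*P(A')
= 0.9070*0.2540 + 0.0960*0.7460
= 0.230378 + 0.071616 = 0.301994
P(A|B) = 0.230378/0.301994 = 0.7629

P(A|B) = 0.7629


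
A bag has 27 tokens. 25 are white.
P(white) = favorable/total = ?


P = 25/27 = 0.9259

P = 0.9259


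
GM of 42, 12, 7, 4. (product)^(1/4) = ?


Product = 42 × 12 × 7 × 4 = 14112
GM = 14112^(1/4) = 10.8993

GM = 10.8993


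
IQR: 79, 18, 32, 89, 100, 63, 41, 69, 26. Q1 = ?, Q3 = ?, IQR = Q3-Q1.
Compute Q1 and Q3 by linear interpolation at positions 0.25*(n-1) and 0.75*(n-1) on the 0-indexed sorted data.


Sorted: 18, 26, 32, 41, 63, 69, 79, 89, 100
Q1 (25th %ile) = 32.0000
Q3 (75th %ile) = 79.0000
IQR = 79.0000 - 32.0000 = 47.0000

IQR = 47.0000


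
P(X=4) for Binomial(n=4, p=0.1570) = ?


C(4,4) = 1
p^4 = 0.000608
(1-p)^0 = 1.000000
P = 1 * 0.000608 * 1.000000 = 0.0006

P(X=4) = 0.0006


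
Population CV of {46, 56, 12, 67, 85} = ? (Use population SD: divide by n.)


Mean = 53.2000
SD = 24.3261
CV = (24.3261/53.2000)*100 = 45.7258%

CV = 45.7258%


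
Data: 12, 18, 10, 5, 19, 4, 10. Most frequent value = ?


Frequencies: 4:1, 5:1, 10:2, 12:1, 18:1, 19:1
Max frequency = 2
Mode = 10

Mode = 10


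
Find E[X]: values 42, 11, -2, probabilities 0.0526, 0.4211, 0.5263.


E[X] = 42*0.0526 + 11*0.4211 - 2*0.5263
= 2.2092 + 4.6321 - 1.0526
= 5.7887

E[X] = 5.7887


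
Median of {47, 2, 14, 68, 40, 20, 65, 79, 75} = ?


Sorted: 2, 14, 20, 40, 47, 65, 68, 75, 79
n = 9 (odd)
Middle value = 47

Median = 47


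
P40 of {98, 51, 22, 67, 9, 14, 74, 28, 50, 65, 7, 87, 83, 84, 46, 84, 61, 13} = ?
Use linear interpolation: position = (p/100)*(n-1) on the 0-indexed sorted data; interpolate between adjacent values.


Sorted: 7, 9, 13, 14, 22, 28, 46, 50, 51, 61, 65, 67, 74, 83, 84, 84, 87, 98
n = 18
Index = 40/100 * 17 = 6.8000
Lower = data[6] = 46, Upper = data[7] = 50
P40 = 46 + 0.8000*(4) = 49.2000

P40 = 49.2000


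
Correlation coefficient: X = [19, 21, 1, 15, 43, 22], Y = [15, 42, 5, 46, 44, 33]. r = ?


Mean X = 20.1667, Mean Y = 30.8333
SD X = 12.388391, SD Y = 15.550098
Cov = 124.861111
r = 124.861111/(12.388391*15.550098) = 0.6482

r = 0.6482


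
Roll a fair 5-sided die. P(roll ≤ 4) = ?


Favorable outcomes (roll ≤ 4): 4
Total outcomes = 5
P = 4/5 = 0.8000

P = 0.8000


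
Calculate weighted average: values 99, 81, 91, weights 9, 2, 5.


Numerator = 99*9 + 81*2 + 91*5 = 1508
Denominator = 9 + 2 + 5 = 16
WM = 1508/16 = 94.2500

WM = 94.2500


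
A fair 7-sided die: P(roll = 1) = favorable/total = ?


Favorable outcomes (roll = 1): 1
Total outcomes = 7
P = 1/7 = 0.1429

P = 0.1429


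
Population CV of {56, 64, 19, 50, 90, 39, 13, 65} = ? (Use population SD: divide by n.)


Mean = 49.5000
SD = 23.7329
CV = (23.7329/49.5000)*100 = 47.9452%

CV = 47.9452%


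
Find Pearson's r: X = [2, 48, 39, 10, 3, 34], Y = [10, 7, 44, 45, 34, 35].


Mean X = 22.6667, Mean Y = 29.1667
SD X = 18.309075, SD Y = 15.203253
Cov = -25.444444
r = -25.444444/(18.309075*15.203253) = -0.0914

r = -0.0914


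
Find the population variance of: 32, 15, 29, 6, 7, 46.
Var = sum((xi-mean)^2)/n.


Mean = 22.5000
Squared deviations: 90.2500, 56.2500, 42.2500, 272.2500, 240.2500, 552.2500
Sum = 1253.5000
Variance = 1253.5000/6 = 208.9167

Variance = 208.9167


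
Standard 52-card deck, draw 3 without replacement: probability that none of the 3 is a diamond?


P(no diamonds) = (39/52) × (38/51) × (37/50)
= 0.4135

P = 0.4135


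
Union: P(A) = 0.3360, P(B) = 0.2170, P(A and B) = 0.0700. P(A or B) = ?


P(A∪B) = 0.3360 + 0.2170 - 0.0700
= 0.5530 - 0.0700
= 0.4830

P(A∪B) = 0.4830


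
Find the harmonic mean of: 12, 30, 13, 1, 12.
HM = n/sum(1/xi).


Sum of reciprocals = 1/12 + 1/30 + 1/13 + 1/1 + 1/12 = 1.276923
HM = 5/1.276923 = 3.9157

HM = 3.9157


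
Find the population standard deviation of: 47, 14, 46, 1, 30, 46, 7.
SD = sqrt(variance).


Mean = 27.2857
Variance = 339.3469
SD = sqrt(339.3469) = 18.4214

SD = 18.4214


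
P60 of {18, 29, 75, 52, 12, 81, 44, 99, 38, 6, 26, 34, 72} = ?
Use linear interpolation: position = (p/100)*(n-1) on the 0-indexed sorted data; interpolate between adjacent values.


Sorted: 6, 12, 18, 26, 29, 34, 38, 44, 52, 72, 75, 81, 99
n = 13
Index = 60/100 * 12 = 7.2000
Lower = data[7] = 44, Upper = data[8] = 52
P60 = 44 + 0.2000*(8) = 45.6000

P60 = 45.6000


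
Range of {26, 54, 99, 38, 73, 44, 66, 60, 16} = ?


Max = 99, Min = 16
Range = 99 - 16 = 83

Range = 83


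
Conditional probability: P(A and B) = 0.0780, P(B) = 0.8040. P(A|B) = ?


P(A|B) = 0.0780/0.8040 = 0.0970

P(A|B) = 0.0970


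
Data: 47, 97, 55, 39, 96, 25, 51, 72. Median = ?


Sorted: 25, 39, 47, 51, 55, 72, 96, 97
n = 8 (even)
Middle values: 51 and 55
Median = (51+55)/2 = 53.0000

Median = 53.0000


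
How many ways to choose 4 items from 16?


C(16,4) = 16!/(4! × 12!)
= 20922789888000/(24 × 479001600)
= 1820

C(16,4) = 1820


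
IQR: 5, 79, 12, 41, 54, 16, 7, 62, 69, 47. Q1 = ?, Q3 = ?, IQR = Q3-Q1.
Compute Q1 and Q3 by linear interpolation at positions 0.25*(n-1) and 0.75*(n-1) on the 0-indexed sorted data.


Sorted: 5, 7, 12, 16, 41, 47, 54, 62, 69, 79
Q1 (25th %ile) = 13.0000
Q3 (75th %ile) = 60.0000
IQR = 60.0000 - 13.0000 = 47.0000

IQR = 47.0000


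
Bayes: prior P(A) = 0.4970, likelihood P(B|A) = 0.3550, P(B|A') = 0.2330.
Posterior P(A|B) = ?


P(B) = P(B|A)*P(A) + P(B|A')*P(A')
= 0.3550*0.4970 + 0.2330*0.5030
= 0.176435 + 0.117199 = 0.293634
P(A|B) = 0.176435/0.293634 = 0.6009

P(A|B) = 0.6009


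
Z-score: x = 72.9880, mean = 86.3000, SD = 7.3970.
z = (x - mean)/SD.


z = (72.9880 - 86.3000)/7.3970
= -13.3120/7.3970
= -1.7996

z = -1.7996


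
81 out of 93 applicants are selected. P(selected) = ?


P = 81/93 = 0.8710

P = 0.8710


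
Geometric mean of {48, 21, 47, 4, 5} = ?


Product = 48 × 21 × 47 × 4 × 5 = 947520
GM = 947520^(1/5) = 15.6790

GM = 15.6790


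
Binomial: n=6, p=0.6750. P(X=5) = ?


C(6,5) = 6
p^5 = 0.140126
(1-p)^1 = 0.325000
P = 6 * 0.140126 * 0.325000 = 0.2732

P(X=5) = 0.2732


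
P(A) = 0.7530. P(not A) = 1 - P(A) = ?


P(not A) = 1 - 0.7530 = 0.2470

P(not A) = 0.2470


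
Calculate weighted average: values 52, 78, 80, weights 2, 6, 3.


Numerator = 52*2 + 78*6 + 80*3 = 812
Denominator = 2 + 6 + 3 = 11
WM = 812/11 = 73.8182

WM = 73.8182


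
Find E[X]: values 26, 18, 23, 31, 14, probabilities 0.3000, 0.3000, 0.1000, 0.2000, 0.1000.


E[X] = 26*0.3000 + 18*0.3000 + 23*0.1000 + 31*0.2000 + 14*0.1000
= 7.8000 + 5.4000 + 2.3000 + 6.2000 + 1.4000
= 23.1000

E[X] = 23.1000


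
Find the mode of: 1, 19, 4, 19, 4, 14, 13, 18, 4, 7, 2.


Frequencies: 1:1, 2:1, 4:3, 7:1, 13:1, 14:1, 18:1, 19:2
Max frequency = 3
Mode = 4

Mode = 4


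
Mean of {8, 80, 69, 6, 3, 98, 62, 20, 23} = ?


Sum = 8 + 80 + 69 + 6 + 3 + 98 + 62 + 20 + 23 = 369
n = 9
Mean = 369/9 = 41.0000

Mean = 41.0000


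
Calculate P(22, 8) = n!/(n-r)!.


P(22,8) = 22!/14!
= 1124000727777607680000/87178291200
= 12893126400

P(22,8) = 12893126400


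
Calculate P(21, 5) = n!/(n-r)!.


P(21,5) = 21!/16!
= 51090942171709440000/20922789888000
= 2441880

P(21,5) = 2441880


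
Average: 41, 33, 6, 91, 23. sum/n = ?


Sum = 41 + 33 + 6 + 91 + 23 = 194
n = 5
Mean = 194/5 = 38.8000

Mean = 38.8000


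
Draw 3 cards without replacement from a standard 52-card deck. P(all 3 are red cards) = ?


P(all red cards) = (26/52) × (25/51) × (24/50)
= 0.1176

P = 0.1176


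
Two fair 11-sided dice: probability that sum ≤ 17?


Total outcomes = 11×11 = 121
Favorable (sum ≤ 17): 106
P = 106/121 = 0.8760

P = 0.8760


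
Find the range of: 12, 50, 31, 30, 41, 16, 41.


Max = 50, Min = 12
Range = 50 - 12 = 38

Range = 38


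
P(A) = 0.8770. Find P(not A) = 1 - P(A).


P(not A) = 1 - 0.8770 = 0.1230

P(not A) = 0.1230


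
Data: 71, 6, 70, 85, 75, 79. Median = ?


Sorted: 6, 70, 71, 75, 79, 85
n = 6 (even)
Middle values: 71 and 75
Median = (71+75)/2 = 73.0000

Median = 73.0000


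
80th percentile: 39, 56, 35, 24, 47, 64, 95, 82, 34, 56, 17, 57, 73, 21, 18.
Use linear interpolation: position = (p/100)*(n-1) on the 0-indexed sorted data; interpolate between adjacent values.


Sorted: 17, 18, 21, 24, 34, 35, 39, 47, 56, 56, 57, 64, 73, 82, 95
n = 15
Index = 80/100 * 14 = 11.2000
Lower = data[11] = 64, Upper = data[12] = 73
P80 = 64 + 0.2000*(9) = 65.8000

P80 = 65.8000


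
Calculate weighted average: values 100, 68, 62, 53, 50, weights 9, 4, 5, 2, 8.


Numerator = 100*9 + 68*4 + 62*5 + 53*2 + 50*8 = 1988
Denominator = 9 + 4 + 5 + 2 + 8 = 28
WM = 1988/28 = 71.0000

WM = 71.0000


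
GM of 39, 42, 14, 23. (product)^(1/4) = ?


Product = 39 × 42 × 14 × 23 = 527436
GM = 527436^(1/4) = 26.9490

GM = 26.9490


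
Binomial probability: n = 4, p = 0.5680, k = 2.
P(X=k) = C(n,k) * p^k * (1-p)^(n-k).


C(4,2) = 6
p^2 = 0.322624
(1-p)^2 = 0.186624
P = 6 * 0.322624 * 0.186624 = 0.3613

P(X=2) = 0.3613


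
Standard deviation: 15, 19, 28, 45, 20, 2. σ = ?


Mean = 21.5000
Variance = 170.9167
SD = sqrt(170.9167) = 13.0735

SD = 13.0735


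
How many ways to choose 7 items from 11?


C(11,7) = 11!/(7! × 4!)
= 39916800/(5040 × 24)
= 330

C(11,7) = 330


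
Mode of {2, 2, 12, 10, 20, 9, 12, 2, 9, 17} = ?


Frequencies: 2:3, 9:2, 10:1, 12:2, 17:1, 20:1
Max frequency = 3
Mode = 2

Mode = 2


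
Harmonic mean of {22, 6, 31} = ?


Sum of reciprocals = 1/22 + 1/6 + 1/31 = 0.244379
HM = 3/0.244379 = 12.2760

HM = 12.2760


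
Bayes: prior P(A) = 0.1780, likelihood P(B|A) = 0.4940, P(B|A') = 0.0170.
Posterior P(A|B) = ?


P(B) = P(B|A)*P(A) + P(B|A')*P(A')
= 0.4940*0.1780 + 0.0170*0.8220
= 0.087932 + 0.013974 = 0.101906
P(A|B) = 0.087932/0.101906 = 0.8629

P(A|B) = 0.8629


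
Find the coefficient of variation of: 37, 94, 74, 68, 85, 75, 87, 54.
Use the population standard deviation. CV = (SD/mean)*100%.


Mean = 71.7500
SD = 17.5196
CV = (17.5196/71.7500)*100 = 24.4176%

CV = 24.4176%


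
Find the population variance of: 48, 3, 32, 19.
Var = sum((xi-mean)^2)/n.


Mean = 25.5000
Squared deviations: 506.2500, 506.2500, 42.2500, 42.2500
Sum = 1097.0000
Variance = 1097.0000/4 = 274.2500

Variance = 274.2500


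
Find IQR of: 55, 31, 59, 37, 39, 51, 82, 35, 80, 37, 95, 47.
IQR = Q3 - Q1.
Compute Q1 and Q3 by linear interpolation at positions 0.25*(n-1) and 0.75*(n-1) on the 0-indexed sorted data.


Sorted: 31, 35, 37, 37, 39, 47, 51, 55, 59, 80, 82, 95
Q1 (25th %ile) = 37.0000
Q3 (75th %ile) = 64.2500
IQR = 64.2500 - 37.0000 = 27.2500

IQR = 27.2500


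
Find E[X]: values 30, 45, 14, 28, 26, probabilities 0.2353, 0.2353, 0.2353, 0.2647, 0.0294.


E[X] = 30*0.2353 + 45*0.2353 + 14*0.2353 + 28*0.2647 + 26*0.0294
= 7.0590 + 10.5885 + 3.2942 + 7.4116 + 0.7644
= 29.1177

E[X] = 29.1177


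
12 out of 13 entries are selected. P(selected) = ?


P = 12/13 = 0.9231

P = 0.9231


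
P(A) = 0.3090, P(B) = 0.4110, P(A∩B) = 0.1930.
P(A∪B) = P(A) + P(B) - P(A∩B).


P(A∪B) = 0.3090 + 0.4110 - 0.1930
= 0.7200 - 0.1930
= 0.5270

P(A∪B) = 0.5270


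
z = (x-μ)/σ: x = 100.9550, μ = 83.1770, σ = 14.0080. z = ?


z = (100.9550 - 83.1770)/14.0080
= 17.7780/14.0080
= 1.2691

z = 1.2691


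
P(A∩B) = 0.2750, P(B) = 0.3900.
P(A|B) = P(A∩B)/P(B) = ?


P(A|B) = 0.2750/0.3900 = 0.7051

P(A|B) = 0.7051


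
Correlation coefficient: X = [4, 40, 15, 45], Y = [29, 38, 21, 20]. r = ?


Mean X = 26.0000, Mean Y = 27.0000
SD X = 17.044061, SD Y = 7.245688
Cov = 10.750000
r = 10.750000/(17.044061*7.245688) = 0.0870

r = 0.0870


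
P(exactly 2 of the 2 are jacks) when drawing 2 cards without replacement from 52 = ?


Hypergeometric: P(X=2) = C(4,2)·C(48,0) / C(52,2)
= 6 × 1 / 1326
= 6/1326 = 0.0045

P = 0.0045


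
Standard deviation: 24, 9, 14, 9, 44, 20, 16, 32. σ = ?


Mean = 21.0000
Variance = 127.7500
SD = sqrt(127.7500) = 11.3027

SD = 11.3027


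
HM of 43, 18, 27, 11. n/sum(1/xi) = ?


Sum of reciprocals = 1/43 + 1/18 + 1/27 + 1/11 = 0.206757
HM = 4/0.206757 = 19.3463

HM = 19.3463


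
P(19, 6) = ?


P(19,6) = 19!/13!
= 121645100408832000/6227020800
= 19535040

P(19,6) = 19535040


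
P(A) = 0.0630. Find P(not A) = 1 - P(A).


P(not A) = 1 - 0.0630 = 0.9370

P(not A) = 0.9370


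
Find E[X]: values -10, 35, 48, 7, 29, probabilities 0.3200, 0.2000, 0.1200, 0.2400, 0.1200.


E[X] = -10*0.3200 + 35*0.2000 + 48*0.1200 + 7*0.2400 + 29*0.1200
= -3.2000 + 7.0000 + 5.7600 + 1.6800 + 3.4800
= 14.7200

E[X] = 14.7200


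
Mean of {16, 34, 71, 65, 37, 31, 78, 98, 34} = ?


Sum = 16 + 34 + 71 + 65 + 37 + 31 + 78 + 98 + 34 = 464
n = 9
Mean = 464/9 = 51.5556

Mean = 51.5556


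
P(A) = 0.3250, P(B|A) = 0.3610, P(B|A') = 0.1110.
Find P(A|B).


P(B) = P(B|A)*P(A) + P(B|A')*P(A')
= 0.3610*0.3250 + 0.1110*0.6750
= 0.117325 + 0.074925 = 0.192250
P(A|B) = 0.117325/0.192250 = 0.6103

P(A|B) = 0.6103


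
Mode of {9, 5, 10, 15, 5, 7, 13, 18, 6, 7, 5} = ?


Frequencies: 5:3, 6:1, 7:2, 9:1, 10:1, 13:1, 15:1, 18:1
Max frequency = 3
Mode = 5

Mode = 5


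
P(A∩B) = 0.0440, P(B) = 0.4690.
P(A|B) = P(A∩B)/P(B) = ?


P(A|B) = 0.0440/0.4690 = 0.0938

P(A|B) = 0.0938


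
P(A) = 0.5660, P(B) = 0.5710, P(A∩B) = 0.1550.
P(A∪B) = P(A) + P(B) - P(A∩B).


P(A∪B) = 0.5660 + 0.5710 - 0.1550
= 1.1370 - 0.1550
= 0.9820

P(A∪B) = 0.9820


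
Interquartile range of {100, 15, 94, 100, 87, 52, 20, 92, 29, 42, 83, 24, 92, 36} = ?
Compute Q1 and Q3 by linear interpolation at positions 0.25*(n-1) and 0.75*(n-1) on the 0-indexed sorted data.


Sorted: 15, 20, 24, 29, 36, 42, 52, 83, 87, 92, 92, 94, 100, 100
Q1 (25th %ile) = 30.7500
Q3 (75th %ile) = 92.0000
IQR = 92.0000 - 30.7500 = 61.2500

IQR = 61.2500


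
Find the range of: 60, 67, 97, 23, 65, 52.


Max = 97, Min = 23
Range = 97 - 23 = 74

Range = 74


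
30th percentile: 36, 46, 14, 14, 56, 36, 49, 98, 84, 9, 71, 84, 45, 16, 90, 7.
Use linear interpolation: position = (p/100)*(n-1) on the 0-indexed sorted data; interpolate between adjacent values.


Sorted: 7, 9, 14, 14, 16, 36, 36, 45, 46, 49, 56, 71, 84, 84, 90, 98
n = 16
Index = 30/100 * 15 = 4.5000
Lower = data[4] = 16, Upper = data[5] = 36
P30 = 16 + 0.5000*(20) = 26.0000

P30 = 26.0000


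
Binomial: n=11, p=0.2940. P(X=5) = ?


C(11,5) = 462
p^5 = 0.002197
(1-p)^6 = 0.123831
P = 462 * 0.002197 * 0.123831 = 0.1257

P(X=5) = 0.1257


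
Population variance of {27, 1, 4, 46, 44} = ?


Mean = 24.4000
Squared deviations: 6.7600, 547.5600, 416.1600, 466.5600, 384.1600
Sum = 1821.2000
Variance = 1821.2000/5 = 364.2400

Variance = 364.2400


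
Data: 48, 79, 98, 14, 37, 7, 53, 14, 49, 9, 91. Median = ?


Sorted: 7, 9, 14, 14, 37, 48, 49, 53, 79, 91, 98
n = 11 (odd)
Middle value = 48

Median = 48


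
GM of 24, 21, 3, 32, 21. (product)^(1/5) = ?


Product = 24 × 21 × 3 × 32 × 21 = 1016064
GM = 1016064^(1/5) = 15.8995

GM = 15.8995


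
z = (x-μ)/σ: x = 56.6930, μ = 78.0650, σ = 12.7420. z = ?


z = (56.6930 - 78.0650)/12.7420
= -21.3720/12.7420
= -1.6773

z = -1.6773


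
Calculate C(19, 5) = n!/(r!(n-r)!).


C(19,5) = 19!/(5! × 14!)
= 121645100408832000/(120 × 87178291200)
= 11628

C(19,5) = 11628


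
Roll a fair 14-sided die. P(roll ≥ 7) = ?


Favorable outcomes (roll ≥ 7): 8
Total outcomes = 14
P = 8/14 = 0.5714

P = 0.5714


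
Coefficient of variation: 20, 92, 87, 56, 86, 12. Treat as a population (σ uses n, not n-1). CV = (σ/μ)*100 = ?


Mean = 58.8333
SD = 32.5085
CV = (32.5085/58.8333)*100 = 55.2553%

CV = 55.2553%


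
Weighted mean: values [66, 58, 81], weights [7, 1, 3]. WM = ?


Numerator = 66*7 + 58*1 + 81*3 = 763
Denominator = 7 + 1 + 3 = 11
WM = 763/11 = 69.3636

WM = 69.3636


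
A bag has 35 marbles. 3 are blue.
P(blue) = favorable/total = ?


P = 3/35 = 0.0857

P = 0.0857


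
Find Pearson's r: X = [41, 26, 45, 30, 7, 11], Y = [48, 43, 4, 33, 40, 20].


Mean X = 26.6667, Mean Y = 31.3333
SD X = 14.055446, SD Y = 15.095989
Cov = -42.888889
r = -42.888889/(14.055446*15.095989) = -0.2021

r = -0.2021


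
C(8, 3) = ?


C(8,3) = 8!/(3! × 5!)
= 40320/(6 × 120)
= 56

C(8,3) = 56


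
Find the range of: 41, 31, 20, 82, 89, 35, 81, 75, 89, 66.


Max = 89, Min = 20
Range = 89 - 20 = 69

Range = 69


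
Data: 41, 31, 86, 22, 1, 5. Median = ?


Sorted: 1, 5, 22, 31, 41, 86
n = 6 (even)
Middle values: 22 and 31
Median = (22+31)/2 = 26.5000

Median = 26.5000


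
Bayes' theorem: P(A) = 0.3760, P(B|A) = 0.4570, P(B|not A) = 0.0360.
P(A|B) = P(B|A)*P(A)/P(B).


P(B) = P(B|A)*P(A) + P(B|A')*P(A')
= 0.4570*0.3760 + 0.0360*0.6240
= 0.171832 + 0.022464 = 0.194296
P(A|B) = 0.171832/0.194296 = 0.8844

P(A|B) = 0.8844


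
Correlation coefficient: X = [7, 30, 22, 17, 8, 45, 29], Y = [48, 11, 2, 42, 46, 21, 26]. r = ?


Mean X = 22.5714, Mean Y = 28.0000
SD X = 12.453997, SD Y = 16.639025
Cov = -133.285714
r = -133.285714/(12.453997*16.639025) = -0.6432

r = -0.6432


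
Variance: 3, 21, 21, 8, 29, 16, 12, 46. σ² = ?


Mean = 19.5000
Squared deviations: 272.2500, 2.2500, 2.2500, 132.2500, 90.2500, 12.2500, 56.2500, 702.2500
Sum = 1270.0000
Variance = 1270.0000/8 = 158.7500

Variance = 158.7500


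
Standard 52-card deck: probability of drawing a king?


4 kings in 52 cards
P = 4/52 = 0.0769

P = 0.0769


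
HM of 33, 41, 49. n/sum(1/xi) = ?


Sum of reciprocals = 1/33 + 1/41 + 1/49 = 0.075101
HM = 3/0.075101 = 39.9460

HM = 39.9460
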